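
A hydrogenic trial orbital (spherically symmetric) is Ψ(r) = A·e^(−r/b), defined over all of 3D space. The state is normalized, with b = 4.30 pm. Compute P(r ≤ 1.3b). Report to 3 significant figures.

Integrate the radial probability density 4πr²|Ψ|² over r ≤ 1.3b.
Normalization gives A² = 1/(π·b^3).
Substituting u = r/b, A², 4π and the length scale all cancel in the ratio: P = ∫_{0}^{1.3} u^2·e^(-2·u) du / ∫_{0}^{∞} u^2·e^(-2·u) du.
With ∫ u^2·e^(-2·u) du = -(2·u^2 + 2·u + 1)·e^(-2·u)/4 + C, the region integral is 1/4 - 349·e^(-13/5)/200 and the full one is 1/4.
The region integral divided by the full integral gives P = 0.4816.

P ≈ 0.482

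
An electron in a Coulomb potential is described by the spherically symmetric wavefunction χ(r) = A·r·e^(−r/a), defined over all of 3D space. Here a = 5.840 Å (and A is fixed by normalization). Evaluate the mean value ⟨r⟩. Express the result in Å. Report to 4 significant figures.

⟨r⟩ = ∫ r |χ|² 4πr² dr over the full domain.
Evaluating both integrals, ⟨r⟩ = 5·a/2.
Putting a = 5.840 gives 14.600.

⟨r⟩ ≈ 14.60 Å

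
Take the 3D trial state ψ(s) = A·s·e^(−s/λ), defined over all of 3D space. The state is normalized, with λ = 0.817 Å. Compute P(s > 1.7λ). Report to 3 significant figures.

Integrate the radial probability density 4πs²|ψ|² over s > 1.7λ.
Normalization gives A² = 1/(3·π·λ^5).
Let u = s/λ; then A², 4π and the length scale all cancel, so P = ∫_{1.7}^{∞} u^4·e^(-2·u) du ÷ ∫_{0}^{∞} u^4·e^(-2·u) du.
With ∫ u^4·e^(-2·u) du = -(u^4/2 + u^3 + 3·u^2/2 + 3·u/2 + 3/4)·e^(-2·u) + C, the region integral is ≈ 0.55814 and the full one is 3/4.
Taking the ratio yields P = 0.7442.

P ≈ 0.744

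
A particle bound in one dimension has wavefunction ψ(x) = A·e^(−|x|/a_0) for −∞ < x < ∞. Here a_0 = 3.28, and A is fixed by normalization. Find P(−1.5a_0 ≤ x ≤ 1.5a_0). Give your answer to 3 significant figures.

P ≈ 0.950

P = ∫_{−1.5a_0}^{1.5a_0} |ψ(x)|² dx.
With A² fixed by ∫|ψ|² = 1, i.e. A² = (a_0)^(−1), substitute and integrate.
By symmetry take twice the x ≥ 0 contribution in numerator and denominator; the 2's cancel. Let u = x/a_0; then A² and the length scale cancel, so P = ∫_{0}^{1.5} e^(-2·u) du ÷ ∫_{0}^{∞} e^(-2·u) du.
Using ∫ e^(-2·u) du = -e^(-2·u)/2, the numerator is 1/2 - e^(-3)/2 and the denominator is 1/2.
Taking the ratio, P = 0.9502.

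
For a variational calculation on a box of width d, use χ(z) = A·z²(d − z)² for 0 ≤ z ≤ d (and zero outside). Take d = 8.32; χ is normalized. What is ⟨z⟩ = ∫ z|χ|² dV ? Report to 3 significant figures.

⟨z⟩ = ∫ z |χ|² dz over the full domain.
The ratio of the moment integral to the normalization integral gives ⟨z⟩ = d/2.
Putting d = 8.32 gives 4.160.

⟨z⟩ ≈ 4.16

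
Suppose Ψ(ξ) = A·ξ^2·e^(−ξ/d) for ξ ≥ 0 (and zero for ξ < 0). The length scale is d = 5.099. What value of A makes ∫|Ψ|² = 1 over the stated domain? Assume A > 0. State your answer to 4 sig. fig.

A ≈ 0.01967

We need A² ∫|f|² dξ = 1, taking the integral from 0 to ∞.
With ∫₀^∞ ξ^4 e^(−αξ) dξ = 4!/α^5, carrying out the integral gives A² · 3·d^5/4.
Setting this equal to 1 gives A² = 1/(3·d^5/4).
With d = 5.099: A² = 0.00038682 and A = 0.019668.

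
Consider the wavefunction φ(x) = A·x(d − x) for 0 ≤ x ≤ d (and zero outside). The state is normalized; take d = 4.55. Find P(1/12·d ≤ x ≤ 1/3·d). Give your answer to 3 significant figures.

P = ∫_{1/12·d}^{1/3·d} |φ(x)|² dx.
With A² fixed by ∫|φ|² = 1, i.e. A² = (d^5/30)^(−1), substitute and integrate.
In terms of u = x/d (A² and the length scale cancel between numerator and denominator), P = [∫_{1/12}^{1/3} u^2·(1 - u)^2 du] / [∫_{0}^{1} u^2·(1 - u)^2 du].
Using ∫ u^2·(1 - u)^2 du = u^3·(6·u^2 - 15·u + 10)/30, the numerator is ≈ 0.0068263 and the denominator is 1/30.
Taking the ratio, P = 0.2048.

P ≈ 0.205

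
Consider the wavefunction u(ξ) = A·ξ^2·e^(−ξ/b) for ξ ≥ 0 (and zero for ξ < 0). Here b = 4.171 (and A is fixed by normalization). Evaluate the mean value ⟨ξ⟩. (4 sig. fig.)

⟨ξ⟩ = ∫ ξ |u|² dξ over the full domain.
Recall ∫₀^∞ ξ^m e^(−ξ/β) dξ = m!·β^(m+1), since the A² factors cancel between numerator and denominator, ⟨ξ⟩ = 5·b/2.
With b = 4.171, ⟨ξ⟩ = 10.428.

⟨ξ⟩ ≈ 10.43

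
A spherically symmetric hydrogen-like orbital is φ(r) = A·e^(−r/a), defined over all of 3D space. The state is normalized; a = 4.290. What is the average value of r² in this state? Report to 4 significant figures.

The expectation value is the |φ|²-weighted average of r^2: ∫ r^2|φ|² 4πr² dr.
With ∫₀^∞ r^4 e^(−αr) dr = 4!/α^5, the ratio of the moment integral to the normalization integral gives ⟨r²⟩ = 3·a^2.
With a = 4.290, ⟨r^2⟩ = 55.212.

⟨r^2⟩ ≈ 55.21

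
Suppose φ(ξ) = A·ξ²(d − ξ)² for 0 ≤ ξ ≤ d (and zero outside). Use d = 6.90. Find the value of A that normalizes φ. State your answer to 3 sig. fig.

Normalization requires ∫|φ|² dξ = 1, integrated from 0 to d.
∫|φ|² dξ = A²·(d^9/630).
With d = 6.90: A² = 0.00001777 and A = 0.004216.

A ≈ 0.00422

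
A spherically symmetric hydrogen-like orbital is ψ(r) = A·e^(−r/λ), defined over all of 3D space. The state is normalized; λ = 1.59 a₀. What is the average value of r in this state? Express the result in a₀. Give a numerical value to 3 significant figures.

⟨r⟩ = ∫ r |ψ|² 4πr² dr over the full domain.
With ∫₀^∞ r^3 e^(−αr) dr = 3!/α^4, since the A² factors cancel between numerator and denominator, ⟨r⟩ = 3·λ/2.
With λ = 1.59, ⟨r⟩ = 2.385.

⟨r⟩ ≈ 2.39 a₀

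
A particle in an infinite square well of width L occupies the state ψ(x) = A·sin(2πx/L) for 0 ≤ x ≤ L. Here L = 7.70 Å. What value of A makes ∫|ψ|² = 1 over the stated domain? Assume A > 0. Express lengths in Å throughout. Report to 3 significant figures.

A ≈ 0.510 Å^(-1/2)

The normalization condition is ∫|ψ|² dx = 1 from 0 to L.
With ∫₀^L sin²(nπx/L) dx = L/2, with ψ = A·sin(2πx/L), the integral evaluates to A²·[L/2].
Setting this equal to 1 gives A² = 1/(L/2).
With L = 7.70: A² = 0.2597 and A = 0.5096.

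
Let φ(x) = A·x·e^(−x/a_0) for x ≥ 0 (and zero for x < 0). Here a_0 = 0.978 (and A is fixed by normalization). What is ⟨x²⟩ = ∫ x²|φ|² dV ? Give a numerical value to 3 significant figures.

⟨x²⟩ = ∫ x^2 |φ|² dx over the full domain.
With ∫₀^∞ x^4 e^(−αx) dx = 4!/α^5, evaluating both integrals, ⟨x²⟩ = 3·a_0^2.
With a_0 = 0.978, ⟨x^2⟩ = 2.869.

⟨x^2⟩ ≈ 2.87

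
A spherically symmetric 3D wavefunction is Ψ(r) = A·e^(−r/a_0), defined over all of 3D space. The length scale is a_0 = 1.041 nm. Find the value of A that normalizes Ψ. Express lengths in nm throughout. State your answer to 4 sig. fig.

Require ∫ |Ψ|² 4πr² dr = 1 over the whole domain.
The angular integral contributes 4π, leaving ∫₀^∞ r²|Ψ|² dr.
Recall ∫₀^∞ r^m e^(−r/β) dr = m!·β^(m+1), carrying out the integral gives A² · π·a_0^3.
With a_0 = 1.041: A² = 0.28216 and A = 0.53119.

A ≈ 0.5312 nm^(-3/2)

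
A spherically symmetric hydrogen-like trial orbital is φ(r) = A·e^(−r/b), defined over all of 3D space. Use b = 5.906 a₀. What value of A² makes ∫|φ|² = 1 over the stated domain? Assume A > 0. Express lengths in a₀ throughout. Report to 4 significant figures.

A^2 ≈ 0.001545 a₀^(-3)

Require ∫ |φ|² 4πr² dr = 1 over the whole domain.
(Spherical symmetry: dV = 4πr² dr.)
Using ∫₀^∞ rⁿ e^(−αr) dr = n!/αⁿ⁺¹, ∫|φ|² 4πr² dr = A²·(π·b^3).
Hence A² = 1/[π·b^3].
With b = 5.906: A² = 0.0015451 and A = 0.039308.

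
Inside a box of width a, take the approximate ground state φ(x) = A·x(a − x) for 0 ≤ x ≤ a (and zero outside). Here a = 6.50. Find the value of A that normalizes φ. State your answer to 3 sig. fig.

A ≈ 0.0508

We need A² ∫|f|² dx = 1, taking the integral from 0 to a.
∫|φ|² dx = A²·(a^5/30).
Plugging in a = 6.50 yields A = 0.05085.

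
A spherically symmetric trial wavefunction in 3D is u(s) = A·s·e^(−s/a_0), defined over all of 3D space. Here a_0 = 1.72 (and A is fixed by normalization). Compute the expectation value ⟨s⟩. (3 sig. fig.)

⟨s⟩ ≈ 4.30

⟨s⟩ = ∫ s |u|² 4πs² ds over the full domain.
Recall ∫₀^∞ s^m e^(−s/β) ds = m!·β^(m+1), the ratio of the moment integral to the normalization integral gives ⟨s⟩ = 5·a_0/2.
With a_0 = 1.72, ⟨s⟩ = 4.300.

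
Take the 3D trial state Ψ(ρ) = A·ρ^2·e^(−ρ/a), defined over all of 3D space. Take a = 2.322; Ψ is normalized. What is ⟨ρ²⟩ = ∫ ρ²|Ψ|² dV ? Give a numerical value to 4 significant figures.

The expectation value is the |Ψ|²-weighted average of ρ^2: ∫ ρ^2|Ψ|² 4πρ² dρ.
Using ∫₀^∞ ρⁿ e^(−αρ) dρ = n!/αⁿ⁺¹, since the A² factors cancel between numerator and denominator, ⟨ρ²⟩ = 14·a^2.
With a = 2.322, ⟨ρ^2⟩ = 75.484.

⟨ρ^2⟩ ≈ 75.48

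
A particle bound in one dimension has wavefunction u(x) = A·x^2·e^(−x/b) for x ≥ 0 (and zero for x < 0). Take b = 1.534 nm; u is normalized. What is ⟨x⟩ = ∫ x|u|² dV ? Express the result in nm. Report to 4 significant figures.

⟨x⟩ ≈ 3.835 nm

By definition ⟨x⟩ = ∫ x |u(x)|² dx.
With ∫₀^∞ x^5 e^(−αx) dx = 5!/α^6, since the A² factors cancel between numerator and denominator, ⟨x⟩ = 5·b/2.
Putting b = 1.534 gives 3.8350.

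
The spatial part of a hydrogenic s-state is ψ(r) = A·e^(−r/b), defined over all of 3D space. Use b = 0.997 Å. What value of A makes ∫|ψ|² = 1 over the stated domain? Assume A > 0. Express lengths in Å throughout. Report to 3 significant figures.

The normalization condition is ∫|ψ|² 4πr² dr = 1 from 0 to ∞.
(Spherical symmetry: dV = 4πr² dr.)
The integral (without the A² prefactor) comes out to π·b^3.
So A² = (π·b^3)^(−1).
Substituting b = 0.997 gives A² = 0.3212, so A = 0.5667.

A ≈ 0.567 Å^(-3/2)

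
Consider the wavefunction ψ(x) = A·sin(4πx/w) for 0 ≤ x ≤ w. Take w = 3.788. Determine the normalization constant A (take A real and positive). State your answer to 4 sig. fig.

A ≈ 0.7266

Normalization requires ∫|ψ|² dx = 1, integrated from 0 to w.
∫|ψ|² dx = A²·(w/2).
Hence A² = 1/[w/2].
With w = 3.788: A² = 0.52798 and A = 0.72662.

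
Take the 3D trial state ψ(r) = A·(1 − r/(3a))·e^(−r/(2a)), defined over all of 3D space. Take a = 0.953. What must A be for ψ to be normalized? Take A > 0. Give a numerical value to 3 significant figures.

A ≈ 0.371

The normalization condition is ∫|ψ|² 4πr² dr = 1 from 0 to ∞.
In 3D with spherical symmetry the volume element is 4πr² dr.
With ∫₀^∞ r^4 e^(−αr) dr = 4!/α^5, ∫|ψ|² 4πr² dr = A²·(8·π·a^3/3).
Setting this equal to 1 gives A² = 1/(8·π·a^3/3).
Substituting a = 0.953 gives A² = 0.1379, so A = 0.3714.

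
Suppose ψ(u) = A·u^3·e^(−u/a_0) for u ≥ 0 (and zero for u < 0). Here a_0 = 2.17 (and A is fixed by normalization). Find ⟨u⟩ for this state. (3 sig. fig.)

⟨u⟩ ≈ 7.60

⟨u⟩ = ∫ u |ψ|² du over the full domain.
Evaluating both integrals, ⟨u⟩ = 7·a_0/2.
Putting a_0 = 2.17 gives 7.595.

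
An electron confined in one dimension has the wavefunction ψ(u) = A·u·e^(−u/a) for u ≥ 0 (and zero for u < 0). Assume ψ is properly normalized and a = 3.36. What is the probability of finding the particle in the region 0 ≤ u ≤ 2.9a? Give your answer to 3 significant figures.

P ≈ 0.928

The probability is P = ∫ |ψ|² du over [0, 2.9a].
With A² fixed by ∫|ψ|² = 1, i.e. A² = (a^3/4)^(−1), substitute and integrate.
In terms of t = u/a (A² and the length scale cancel between numerator and denominator), P = [∫_{0}^{2.9} t^2·e^(-2·t) dt] / [∫_{0}^{∞} t^2·e^(-2·t) dt].
An antiderivative of t^2·e^(-2·t) is -(2·t^2 + 2·t + 1)·e^(-2·t)/4; evaluating from 0 to 2.9 gives 1/4 - 1181·e^(-29/5)/200, while the full integral is 1/4.
The result is P = 0.9285.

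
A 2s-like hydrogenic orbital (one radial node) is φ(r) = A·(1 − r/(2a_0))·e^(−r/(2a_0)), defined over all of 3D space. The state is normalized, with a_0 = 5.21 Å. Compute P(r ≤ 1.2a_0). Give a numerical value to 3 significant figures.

Integrate the radial probability density 4πr²|φ|² over r ≤ 1.2a_0.
A² is fixed by ∫₀^∞ 4πr²|φ|² dr = 1, i.e. A² = (8·π·a_0^3)^(−1).
Let u = r/a_0; then A², 4π and the length scale all cancel, so P = ∫_{0}^{1.2} u^2·(1 - u/2)^2·e^(-u) du ÷ ∫_{0}^{∞} u^2·(1 - u/2)^2·e^(-u) du.
An antiderivative of u^2·(1 - u/2)^2·e^(-u) is -(u^4/4 + u^2 + 2·u + 2)·e^(-u); evaluating from 0 to 1.2 gives 2 - 3974·e^(-6/5)/625, while the full integral is 2.
The region integral divided by the full integral gives P = 0.04244.

P ≈ 0.0424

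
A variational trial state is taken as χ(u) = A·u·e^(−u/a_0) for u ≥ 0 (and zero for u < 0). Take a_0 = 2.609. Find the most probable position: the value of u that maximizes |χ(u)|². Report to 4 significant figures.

u ≈ 2.609

Differentiate |χ(u)|² with respect to u and set to zero.
This gives u = a_0.
With a_0 = 2.609, the most probable position is 2.6090.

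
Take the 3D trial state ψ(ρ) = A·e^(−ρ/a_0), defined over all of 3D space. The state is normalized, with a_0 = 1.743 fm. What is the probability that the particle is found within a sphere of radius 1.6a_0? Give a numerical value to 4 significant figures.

P ≈ 0.6201

P = ∫ |ψ|² 4πρ² dρ over ρ ≤ 1.6a_0.
A² is fixed by ∫₀^∞ 4πρ²|ψ|² dρ = 1, i.e. A² = (π·a_0^3)^(−1).
Let u = ρ/a_0; then A², 4π and the length scale all cancel, so P = ∫_{0}^{1.6} u^2·e^(-2·u) du ÷ ∫_{0}^{∞} u^2·e^(-2·u) du.
With ∫ u^2·e^(-2·u) du = -(2·u^2 + 2·u + 1)·e^(-2·u)/4 + C, the region integral is 1/4 - 233·e^(-16/5)/100 and the full one is 1/4.
Taking the ratio yields P = 0.62010.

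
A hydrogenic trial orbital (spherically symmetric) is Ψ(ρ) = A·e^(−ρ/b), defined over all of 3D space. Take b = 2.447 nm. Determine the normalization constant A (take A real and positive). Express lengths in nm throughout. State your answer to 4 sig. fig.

Normalization requires ∫|Ψ|² 4πρ² dρ = 1, integrated from 0 to ∞.
The angular integral contributes 4π, leaving ∫₀^∞ ρ²|Ψ|² dρ.
With Ψ = A·e^(−ρ/b), the integral evaluates to A²·[π·b^3].
Setting this equal to 1 gives A² = 1/(π·b^3).
Plugging in b = 2.447 yields A = 0.14739.

A ≈ 0.1474 nm^(-3/2)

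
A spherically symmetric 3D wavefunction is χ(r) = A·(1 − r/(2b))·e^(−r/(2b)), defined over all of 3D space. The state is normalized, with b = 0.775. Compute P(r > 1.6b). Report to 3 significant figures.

Integrate the radial probability density 4πr²|χ|² over r > 1.6b.
The full normalization integral is A²·[8·π·b^3] = 1, fixing A².
In terms of u = r/b (A², 4π and the length scale all cancel between numerator and denominator), P = [∫_{1.6}^{∞} u^2·(1 - u/2)^2·e^(-u) du] / [∫_{0}^{∞} u^2·(1 - u/2)^2·e^(-u) du].
An antiderivative of u^2·(1 - u/2)^2·e^(-u) is -(u^4/4 + u^2 + 2·u + 2)·e^(-u); evaluating from 1.6 to ∞ gives 5874·e^(-8/5)/625, while the full integral is 2.
Taking the ratio yields P = 0.9488.

P ≈ 0.949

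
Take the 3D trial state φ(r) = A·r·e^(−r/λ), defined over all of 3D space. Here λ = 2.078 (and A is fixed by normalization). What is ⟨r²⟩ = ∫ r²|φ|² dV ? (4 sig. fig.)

⟨r^2⟩ ≈ 32.39

The expectation value is the |φ|²-weighted average of r^2: ∫ r^2|φ|² 4πr² dr.
Using ∫₀^∞ rⁿ e^(−αr) dr = n!/αⁿ⁺¹, the ratio of the moment integral to the normalization integral gives ⟨r²⟩ = 15·λ^2/2.
Putting λ = 2.078 gives 32.386.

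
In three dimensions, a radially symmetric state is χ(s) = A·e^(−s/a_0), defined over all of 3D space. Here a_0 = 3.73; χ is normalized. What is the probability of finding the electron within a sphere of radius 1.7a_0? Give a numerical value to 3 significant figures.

With dV = 4πs²ds, the probability is ∫|χ|² dV over s ≤ 1.7a_0.
Normalization gives A² = 1/(π·a_0^3).
In terms of u = s/a_0 (A², 4π and the length scale all cancel between numerator and denominator), P = [∫_{0}^{1.7} u^2·e^(-2·u) du] / [∫_{0}^{∞} u^2·e^(-2·u) du].
Using ∫ u^2·e^(-2·u) du = -(2·u^2 + 2·u + 1)·e^(-2·u)/4, the numerator is 1/4 - 509·e^(-17/5)/200 and the denominator is 1/4.
This evaluates to P = 0.6603.

P ≈ 0.660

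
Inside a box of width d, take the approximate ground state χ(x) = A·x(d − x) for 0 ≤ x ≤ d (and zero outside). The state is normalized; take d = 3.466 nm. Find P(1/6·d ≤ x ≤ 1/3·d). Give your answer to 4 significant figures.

|χ|² is the probability density, so P = ∫_{1/6·d}^{1/3·d} |χ|² dx.
The normalization integral ∫|χ|²dx over the whole domain equals d^5/30·A², and A² cancels in the ratio.
Substituting u = x/d, A² and the length scale cancel in the ratio: P = ∫_{1/6}^{1/3} u^2·(1 - u)^2 du / ∫_{0}^{1} u^2·(1 - u)^2 du.
Using ∫ u^2·(1 - u)^2 du = u^3·(6·u^2 - 15·u + 10)/30, the numerator is ≈ 0.00581276 and the denominator is 1/30.
Evaluating gives P = 113/648.

P ≈ 0.1744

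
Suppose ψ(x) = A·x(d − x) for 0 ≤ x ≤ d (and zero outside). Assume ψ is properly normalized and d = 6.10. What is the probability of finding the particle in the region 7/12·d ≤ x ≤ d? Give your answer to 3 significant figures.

P = ∫_{7/12·d}^{d} |ψ(x)|² dx.
Since A² = 1/(d^5/30), this is the region integral divided by the full normalization integral.
Substituting u = x/d, A² and the length scale cancel in the ratio: P = ∫_{7/12}^{1} u^2·(1 - u)^2 du / ∫_{0}^{1} u^2·(1 - u)^2 du.
An antiderivative of u^2·(1 - u)^2 is u^3·(6·u^2 - 15·u + 10)/30; evaluating from 7/12 to 1 gives ≈ 0.011554, while the full integral is 1/30.
The result is P = 0.3466.

P ≈ 0.347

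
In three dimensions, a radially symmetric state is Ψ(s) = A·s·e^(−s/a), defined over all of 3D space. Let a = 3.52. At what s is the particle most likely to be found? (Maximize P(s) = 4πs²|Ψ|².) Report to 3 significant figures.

Set d/ds [P(s) = 4πs²|Ψ|²] = 0 and solve for s > 0.
This gives s = 2·a.
With a = 3.52, the most probable radial distance is 7.040.

s ≈ 7.04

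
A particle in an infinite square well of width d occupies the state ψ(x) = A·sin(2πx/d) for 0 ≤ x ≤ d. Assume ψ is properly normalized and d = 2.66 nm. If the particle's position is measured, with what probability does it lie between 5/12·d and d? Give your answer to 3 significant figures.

P ≈ 0.514

The probability is P = ∫ |ψ|² dx over [5/12·d, d].
Since A² = 1/(d/2), this is the region integral divided by the full normalization integral.
Let u = x/d; then A² and the length scale cancel, so P = ∫_{5/12}^{1} sin(2·π·u)^2 du ÷ ∫_{0}^{1} sin(2·π·u)^2 du.
An antiderivative of sin(2·π·u)^2 is u/2 - sin(4·π·u)/(8·π); evaluating from 5/12 to 1 gives -√(3)/(16·π) + 7/24, while the full integral is 1/2.
This works out to P = -√(3)/(8·π) + 7/12.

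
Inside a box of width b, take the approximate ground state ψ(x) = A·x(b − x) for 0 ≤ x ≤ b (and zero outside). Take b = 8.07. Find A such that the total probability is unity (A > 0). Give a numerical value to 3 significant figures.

We need A² ∫|f|² dx = 1, taking the integral from 0 to b.
Expanding the polynomial and integrating term by term, ∫|ψ|² dx = A²·(b^5/30).
Setting this equal to 1 gives A² = 1/(b^5/30).
With b = 8.07: A² = 0.0008765 and A = 0.02961.

A ≈ 0.0296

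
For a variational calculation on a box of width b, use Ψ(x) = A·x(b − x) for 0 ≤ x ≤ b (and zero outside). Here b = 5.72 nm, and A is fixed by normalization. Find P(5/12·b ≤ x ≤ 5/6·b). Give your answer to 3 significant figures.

The probability is P = ∫ |Ψ|² dx over [5/12·b, 5/6·b].
With A² fixed by ∫|Ψ|² = 1, i.e. A² = (b^5/30)^(−1), substitute and integrate.
Let u = x/b; then A² and the length scale cancel, so P = ∫_{5/12}^{5/6} u^2·(1 - u)^2 du ÷ ∫_{0}^{1} u^2·(1 - u)^2 du.
An antiderivative of u^2·(1 - u)^2 is u^3·(6·u^2 - 15·u + 10)/30; evaluating from 5/12 to 5/6 gives ≈ 0.020596, while the full integral is 1/30.
Taking the ratio, P = 0.6179.

P ≈ 0.618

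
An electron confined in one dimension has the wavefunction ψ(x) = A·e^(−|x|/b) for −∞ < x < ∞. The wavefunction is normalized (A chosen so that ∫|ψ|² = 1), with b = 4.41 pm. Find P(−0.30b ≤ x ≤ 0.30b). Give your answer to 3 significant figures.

P = ∫_{−0.30b}^{0.30b} |ψ(x)|² dx.
With A² fixed by ∫|ψ|² = 1, i.e. A² = (b)^(−1), substitute and integrate.
Both integrals are even about x = 0, so only the x ≥ 0 halves are needed (the factors of 2 cancel). Let u = x/b; then A² and the length scale cancel, so P = ∫_{0}^{0.30} e^(-2·u) du ÷ ∫_{0}^{∞} e^(-2·u) du.
Using ∫ e^(-2·u) du = -e^(-2·u)/2, the numerator is 1/2 - e^(-3/5)/2 and the denominator is 1/2.
This works out to P = 0.4512.

P ≈ 0.451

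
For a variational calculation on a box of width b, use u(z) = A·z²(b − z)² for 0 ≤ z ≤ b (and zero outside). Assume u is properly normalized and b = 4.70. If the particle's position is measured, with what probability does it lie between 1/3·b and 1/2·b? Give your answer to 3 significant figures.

P ≈ 0.355

The probability is P = ∫ |u|² dz over [1/3·b, 1/2·b].
With A² fixed by ∫|u|² = 1, i.e. A² = (b^9/630)^(−1), substitute and integrate.
In terms of t = z/b (A² and the length scale cancel between numerator and denominator), P = [∫_{1/3}^{1/2} t^4·(1 - t)^4 dt] / [∫_{0}^{1} t^4·(1 - t)^4 dt].
An antiderivative of t^4·(1 - t)^4 is t^5·(70·t^4 - 315·t^3 + 540·t^2 - 420·t + 126)/630; evaluating from 1/3 to 1/2 gives ≈ 0.00056374, while the full integral is 1/630.
Evaluating gives P = 0.3552.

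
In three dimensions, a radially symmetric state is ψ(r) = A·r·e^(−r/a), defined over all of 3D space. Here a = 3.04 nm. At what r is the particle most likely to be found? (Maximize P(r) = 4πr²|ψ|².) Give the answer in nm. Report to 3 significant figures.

Set d/dr [P(r) = 4πr²|ψ|²] = 0 and solve for r > 0.
This gives r = 2·a.
With a = 3.04, the most probable radial distance is 6.080 nm.

r ≈ 6.08 nm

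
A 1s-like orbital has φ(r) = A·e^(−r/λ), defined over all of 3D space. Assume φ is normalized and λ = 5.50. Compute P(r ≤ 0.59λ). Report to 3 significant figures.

With dV = 4πr²dr, the probability is ∫|φ|² dV over r ≤ 0.59λ.
A² is fixed by ∫₀^∞ 4πr²|φ|² dr = 1, i.e. A² = (π·λ^3)^(−1).
In terms of u = r/λ (A², 4π and the length scale all cancel between numerator and denominator), P = [∫_{0}^{0.59} u^2·e^(-2·u) du] / [∫_{0}^{∞} u^2·e^(-2·u) du].
An antiderivative of u^2·e^(-2·u) is -(2·u^2 + 2·u + 1)·e^(-2·u)/4; evaluating from 0 to 0.59 gives ≈ 0.029051, while the full integral is 1/4.
Taking the ratio yields P = 0.1162.

P ≈ 0.116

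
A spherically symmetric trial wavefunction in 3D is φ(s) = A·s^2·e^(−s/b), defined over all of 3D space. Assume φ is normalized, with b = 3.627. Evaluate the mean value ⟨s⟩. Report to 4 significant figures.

The expectation value is the |φ|²-weighted average of s: ∫ s|φ|² 4πs² ds.
With ∫₀^∞ s^7 e^(−αs) ds = 7!/α^8, evaluating both integrals, ⟨s⟩ = 7·b/2.
With b = 3.627, ⟨s⟩ = 12.695.

⟨s⟩ ≈ 12.69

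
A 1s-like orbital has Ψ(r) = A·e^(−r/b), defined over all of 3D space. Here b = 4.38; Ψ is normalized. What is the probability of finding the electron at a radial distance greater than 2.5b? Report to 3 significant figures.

P = ∫ |Ψ|² 4πr² dr over r > 2.5b.
A² is fixed by ∫₀^∞ 4πr²|Ψ|² dr = 1, i.e. A² = (π·b^3)^(−1).
Substituting u = r/b, A², 4π and the length scale all cancel in the ratio: P = ∫_{2.5}^{∞} u^2·e^(-2·u) du / ∫_{0}^{∞} u^2·e^(-2·u) du.
With ∫ u^2·e^(-2·u) du = -(2·u^2 + 2·u + 1)·e^(-2·u)/4 + C, the region integral is 37·e^(-5)/8 and the full one is 1/4.
Taking the ratio yields P = 0.1247.

P ≈ 0.125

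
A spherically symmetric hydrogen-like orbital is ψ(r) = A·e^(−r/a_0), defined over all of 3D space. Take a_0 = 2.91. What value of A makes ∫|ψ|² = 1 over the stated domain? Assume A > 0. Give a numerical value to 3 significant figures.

A ≈ 0.114

We need A² ∫|f|² 4πr² dr = 1, taking the integral from 0 to ∞.
In 3D with spherical symmetry the volume element is 4πr² dr.
Using ∫₀^∞ rⁿ e^(−αr) dr = n!/αⁿ⁺¹, carrying out the integral gives A² · π·a_0^3.
So A² = (π·a_0^3)^(−1).
With a_0 = 2.91: A² = 0.01292 and A = 0.1137.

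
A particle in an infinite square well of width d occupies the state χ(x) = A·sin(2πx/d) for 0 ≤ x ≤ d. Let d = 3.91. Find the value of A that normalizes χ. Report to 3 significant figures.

A ≈ 0.715

Normalization requires ∫|χ|² dx = 1, integrated from 0 to d.
Carrying out the integral gives A² · d/2.
Setting this equal to 1 gives A² = 1/(d/2).
Substituting d = 3.91 gives A² = 0.5115, so A = 0.7152.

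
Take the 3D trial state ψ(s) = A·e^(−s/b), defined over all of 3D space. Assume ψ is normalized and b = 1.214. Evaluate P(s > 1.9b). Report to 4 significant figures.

Integrate the radial probability density 4πs²|ψ|² over s > 1.9b.
Normalization gives A² = 1/(π·b^3).
Let u = s/b; then A², 4π and the length scale all cancel, so P = ∫_{1.9}^{∞} u^2·e^(-2·u) du ÷ ∫_{0}^{∞} u^2·e^(-2·u) du.
With ∫ u^2·e^(-2·u) du = -(2·u^2 + 2·u + 1)·e^(-2·u)/4 + C, the region integral is 601·e^(-19/5)/200 and the full one is 1/4.
Taking the ratio yields P = 0.26890.

P ≈ 0.2689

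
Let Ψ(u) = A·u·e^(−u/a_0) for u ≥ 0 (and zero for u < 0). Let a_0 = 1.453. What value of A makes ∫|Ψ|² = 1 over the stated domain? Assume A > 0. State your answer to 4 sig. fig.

Require ∫ |Ψ|² du = 1 over the whole domain.
Recall ∫₀^∞ u^m e^(−u/β) du = m!·β^(m+1), carrying out the integral gives A² · a_0^3/4.
Substituting a_0 = 1.453 gives A² = 1.3040, so A = 1.1419.

A ≈ 1.142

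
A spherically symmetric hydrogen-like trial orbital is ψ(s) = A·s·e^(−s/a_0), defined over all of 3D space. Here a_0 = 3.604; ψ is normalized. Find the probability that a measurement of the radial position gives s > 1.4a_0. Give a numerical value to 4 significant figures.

P ≈ 0.8477

With dV = 4πs²ds, the probability is ∫|ψ|² dV over s > 1.4a_0.
Normalization gives A² = 1/(3·π·a_0^5).
In terms of u = s/a_0 (A², 4π and the length scale all cancel between numerator and denominator), P = [∫_{1.4}^{∞} u^4·e^(-2·u) du] / [∫_{0}^{∞} u^4·e^(-2·u) du].
Using ∫ u^4·e^(-2·u) du = -(u^4/2 + u^3 + 3·u^2/2 + 3·u/2 + 3/4)·e^(-2·u), the numerator is ≈ 0.635757 and the denominator is 3/4.
Taking the ratio yields P = 0.84768.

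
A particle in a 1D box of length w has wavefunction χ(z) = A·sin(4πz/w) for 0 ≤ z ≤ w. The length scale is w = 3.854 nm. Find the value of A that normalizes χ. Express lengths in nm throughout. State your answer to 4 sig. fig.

We need A² ∫|f|² dz = 1, taking the integral from 0 to w.
Using sin²θ = (1 − cos 2θ)/2, ∫|χ|² dz = A²·(w/2).
So A² = (w/2)^(−1).
Plugging in w = 3.854 yields A = 0.72038.

A ≈ 0.7204 nm^(-1/2)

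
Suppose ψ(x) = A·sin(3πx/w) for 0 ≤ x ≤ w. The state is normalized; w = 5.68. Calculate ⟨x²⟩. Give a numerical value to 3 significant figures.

By definition ⟨x²⟩ = ∫ x^2 |ψ(x)|² dx.
Evaluating both integrals, ⟨x²⟩ = -w^2/(18·π^2) + w^2/3.
Putting w = 5.68 gives 10.57.

⟨x^2⟩ ≈ 10.6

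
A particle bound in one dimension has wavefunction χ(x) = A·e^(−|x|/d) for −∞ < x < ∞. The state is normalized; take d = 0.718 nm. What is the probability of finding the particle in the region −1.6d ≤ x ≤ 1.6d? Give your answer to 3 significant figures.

P ≈ 0.959

The probability is P = ∫ |χ|² dx over [−1.6d, 1.6d].
Since A² = 1/(d), this is the region integral divided by the full normalization integral.
Both integrals are even about x = 0, so only the x ≥ 0 halves are needed (the factors of 2 cancel). Substituting u = x/d, A² and the length scale cancel in the ratio: P = ∫_{0}^{1.6} e^(-2·u) du / ∫_{0}^{∞} e^(-2·u) du.
With ∫ e^(-2·u) du = -e^(-2·u)/2 + C, the region integral is 1/2 - e^(-16/5)/2 and the full one is 1/2.
This works out to P = 0.9592.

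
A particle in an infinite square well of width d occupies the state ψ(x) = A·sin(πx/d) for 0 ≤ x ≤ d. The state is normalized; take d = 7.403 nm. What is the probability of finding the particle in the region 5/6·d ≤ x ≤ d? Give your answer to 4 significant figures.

P ≈ 0.02883

P = ∫_{5/6·d}^{d} |ψ(x)|² dx.
With A² fixed by ∫|ψ|² = 1, i.e. A² = (d/2)^(−1), substitute and integrate.
Substituting u = x/d, A² and the length scale cancel in the ratio: P = ∫_{5/6}^{1} sin(π·u)^2 du / ∫_{0}^{1} sin(π·u)^2 du.
An antiderivative of sin(π·u)^2 is u/2 - sin(2·π·u)/(4·π); evaluating from 5/6 to 1 gives -√(3)/(8·π) + 1/12, while the full integral is 1/2.
This works out to P = (-√(3)/4 + π/6)/π.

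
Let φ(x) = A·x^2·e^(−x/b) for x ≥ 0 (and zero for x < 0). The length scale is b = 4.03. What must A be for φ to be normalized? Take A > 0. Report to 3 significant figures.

A ≈ 0.0354

Normalization requires ∫|φ|² dx = 1, integrated from 0 to ∞.
With φ = A·x^2·e^(−x/b), the integral evaluates to A²·[3·b^5/4].
Setting this equal to 1 gives A² = 1/(3·b^5/4).
With b = 4.03: A² = 0.001254 and A = 0.03542.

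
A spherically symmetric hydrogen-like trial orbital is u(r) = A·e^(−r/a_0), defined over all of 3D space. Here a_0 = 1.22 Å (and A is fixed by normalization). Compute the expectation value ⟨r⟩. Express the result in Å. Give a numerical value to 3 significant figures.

The expectation value is the |u|²-weighted average of r: ∫ r|u|² 4πr² dr.
Since the A² factors cancel between numerator and denominator, ⟨r⟩ = 3·a_0/2.
With a_0 = 1.22, ⟨r⟩ = 1.830.

⟨r⟩ ≈ 1.83 Å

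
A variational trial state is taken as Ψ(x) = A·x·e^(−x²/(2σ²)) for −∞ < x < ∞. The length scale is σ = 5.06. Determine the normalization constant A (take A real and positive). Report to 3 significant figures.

The normalization condition is ∫|Ψ|² dx = 1 from −∞ to ∞.
∫|Ψ|² dx = A²·(√(π)·σ^3/2).
So A² = (√(π)·σ^3/2)^(−1).
Substituting σ = 5.06 gives A² = 0.008710, so A = 0.09333.

A ≈ 0.0933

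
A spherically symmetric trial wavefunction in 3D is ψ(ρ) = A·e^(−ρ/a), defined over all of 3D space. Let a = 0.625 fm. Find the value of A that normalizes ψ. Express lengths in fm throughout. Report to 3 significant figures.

A ≈ 1.14 fm^(-3/2)

Require ∫ |ψ|² 4πρ² dρ = 1 over the whole domain.
The angular integral contributes 4π, leaving ∫₀^∞ ρ²|ψ|² dρ.
With ∫₀^∞ ρ^2 e^(−αρ) dρ = 2!/α^3, with ψ = A·e^(−ρ/a), the integral evaluates to A²·[π·a^3].
Plugging in a = 0.625 yields A = 1.142.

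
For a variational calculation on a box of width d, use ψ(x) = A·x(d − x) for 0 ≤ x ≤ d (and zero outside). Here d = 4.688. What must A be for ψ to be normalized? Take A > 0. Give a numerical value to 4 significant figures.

The normalization condition is ∫|ψ|² dx = 1 from 0 to d.
Expanding the polynomial and integrating term by term, with ψ = A·x(d − x), the integral evaluates to A²·[d^5/30].
Setting this equal to 1 gives A² = 1/(d^5/30).
Substituting d = 4.688 gives A² = 0.013249, so A = 0.11510.

A ≈ 0.1151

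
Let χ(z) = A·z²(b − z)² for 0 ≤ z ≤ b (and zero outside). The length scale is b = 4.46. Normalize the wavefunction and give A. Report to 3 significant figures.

Require ∫ |χ|² dz = 1 over the whole domain.
The integral (without the A² prefactor) comes out to b^9/630.
Hence A² = 1/[b^9/630].
With b = 4.46: A² = 0.0009022 and A = 0.03004.

A ≈ 0.0300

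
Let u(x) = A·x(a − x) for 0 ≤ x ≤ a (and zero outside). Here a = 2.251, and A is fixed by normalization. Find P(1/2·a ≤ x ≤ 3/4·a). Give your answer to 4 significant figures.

P = ∫_{1/2·a}^{3/4·a} |u(x)|² dx.
With A² fixed by ∫|u|² = 1, i.e. A² = (a^5/30)^(−1), substitute and integrate.
Substituting t = x/a, A² and the length scale cancel in the ratio: P = ∫_{1/2}^{3/4} t^2·(1 - t)^2 dt / ∫_{0}^{1} t^2·(1 - t)^2 dt.
With ∫ t^2·(1 - t)^2 dt = t^3·(6·t^2 - 15·t + 10)/30 + C, the region integral is ≈ 0.0132161 and the full one is 1/30.
This works out to P = 203/512.

P ≈ 0.3965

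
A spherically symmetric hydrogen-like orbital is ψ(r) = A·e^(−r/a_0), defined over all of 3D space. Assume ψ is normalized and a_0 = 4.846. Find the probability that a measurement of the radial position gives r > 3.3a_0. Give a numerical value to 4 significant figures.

P ≈ 0.03997

With dV = 4πr²dr, the probability is ∫|ψ|² dV over r > 3.3a_0.
A² is fixed by ∫₀^∞ 4πr²|ψ|² dr = 1, i.e. A² = (π·a_0^3)^(−1).
Let u = r/a_0; then A², 4π and the length scale all cancel, so P = ∫_{3.3}^{∞} u^2·e^(-2·u) du ÷ ∫_{0}^{∞} u^2·e^(-2·u) du.
Using ∫ u^2·e^(-2·u) du = -(2·u^2 + 2·u + 1)·e^(-2·u)/4, the numerator is 1469·e^(-33/5)/200 and the denominator is 1/4.
This evaluates to P = 0.039968.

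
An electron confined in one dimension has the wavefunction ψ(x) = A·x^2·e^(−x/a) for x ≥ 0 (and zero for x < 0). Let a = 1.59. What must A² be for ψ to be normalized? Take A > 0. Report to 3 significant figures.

A^2 ≈ 0.131

The normalization condition is ∫|ψ|² dx = 1 from 0 to ∞.
Carrying out the integral gives A² · 3·a^5/4.
Setting this equal to 1 gives A² = 1/(3·a^5/4).
Plugging in a = 1.59 yields A = 0.3622.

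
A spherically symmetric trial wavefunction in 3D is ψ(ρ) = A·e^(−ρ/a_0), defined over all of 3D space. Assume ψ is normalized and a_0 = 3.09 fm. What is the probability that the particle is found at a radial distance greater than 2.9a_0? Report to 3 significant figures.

P ≈ 0.0715

With dV = 4πρ²dρ, the probability is ∫|ψ|² dV over ρ > 2.9a_0.
Normalization gives A² = 1/(π·a_0^3).
Let u = ρ/a_0; then A², 4π and the length scale all cancel, so P = ∫_{2.9}^{∞} u^2·e^(-2·u) du ÷ ∫_{0}^{∞} u^2·e^(-2·u) du.
Using ∫ u^2·e^(-2·u) du = -(2·u^2 + 2·u + 1)·e^(-2·u)/4, the numerator is 1181·e^(-29/5)/200 and the denominator is 1/4.
Taking the ratio yields P = 0.07151.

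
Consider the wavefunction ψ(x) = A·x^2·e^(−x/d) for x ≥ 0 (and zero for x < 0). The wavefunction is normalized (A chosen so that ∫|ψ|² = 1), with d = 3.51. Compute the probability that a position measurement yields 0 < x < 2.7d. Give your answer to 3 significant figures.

The probability is P = ∫ |ψ|² dx over [0, 2.7d].
With A² fixed by ∫|ψ|² = 1, i.e. A² = (3·d^5/4)^(−1), substitute and integrate.
In terms of u = x/d (A² and the length scale cancel between numerator and denominator), P = [∫_{0}^{2.7} u^4·e^(-2·u) du] / [∫_{0}^{∞} u^4·e^(-2·u) du].
Using ∫ u^4·e^(-2·u) du = -(u^4/2 + u^3 + 3·u^2/2 + 3·u/2 + 3/4)·e^(-2·u), the numerator is ≈ 0.47002 and the denominator is 3/4.
The result is P = 0.6267.

P ≈ 0.627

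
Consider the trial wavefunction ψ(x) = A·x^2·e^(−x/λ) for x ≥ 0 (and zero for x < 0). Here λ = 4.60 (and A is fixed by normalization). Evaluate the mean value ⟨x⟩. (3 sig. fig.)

⟨x⟩ ≈ 11.5

By definition ⟨x⟩ = ∫ x |ψ(x)|² dx.
Recall ∫₀^∞ x^m e^(−x/β) dx = m!·β^(m+1), since the A² factors cancel between numerator and denominator, ⟨x⟩ = 5·λ/2.
With λ = 4.60, ⟨x⟩ = 11.50.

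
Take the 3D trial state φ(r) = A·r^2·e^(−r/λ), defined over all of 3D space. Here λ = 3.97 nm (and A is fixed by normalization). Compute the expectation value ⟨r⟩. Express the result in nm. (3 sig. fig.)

By definition ⟨r⟩ = ∫ r |φ(r)|² 4πr² dr.
Evaluating both integrals, ⟨r⟩ = 7·λ/2.
With λ = 3.97, ⟨r⟩ = 13.90.

⟨r⟩ ≈ 13.9 nm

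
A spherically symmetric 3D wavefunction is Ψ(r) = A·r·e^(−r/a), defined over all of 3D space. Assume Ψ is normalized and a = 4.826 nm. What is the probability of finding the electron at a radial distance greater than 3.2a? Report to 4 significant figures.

P ≈ 0.2351

Integrate the radial probability density 4πr²|Ψ|² over r > 3.2a.
A² is fixed by ∫₀^∞ 4πr²|Ψ|² dr = 1, i.e. A² = (3·π·a^5)^(−1).
Let u = r/a; then A², 4π and the length scale all cancel, so P = ∫_{3.2}^{∞} u^4·e^(-2·u) du ÷ ∫_{0}^{∞} u^4·e^(-2·u) du.
Using ∫ u^4·e^(-2·u) du = -(u^4/2 + u^3 + 3·u^2/2 + 3·u/2 + 3/4)·e^(-2·u), the numerator is ≈ 0.176303 and the denominator is 3/4.
The region integral divided by the full integral gives P = 0.23507.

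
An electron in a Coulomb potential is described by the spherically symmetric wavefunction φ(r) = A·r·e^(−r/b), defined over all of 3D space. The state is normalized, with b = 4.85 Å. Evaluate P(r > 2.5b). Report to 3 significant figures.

P = ∫ |φ|² 4πr² dr over r > 2.5b.
Normalization gives A² = 1/(3·π·b^5).
Substituting u = r/b, A², 4π and the length scale all cancel in the ratio: P = ∫_{2.5}^{∞} u^4·e^(-2·u) du / ∫_{0}^{∞} u^4·e^(-2·u) du.
Using ∫ u^4·e^(-2·u) du = -(u^4/2 + u^3 + 3·u^2/2 + 3·u/2 + 3/4)·e^(-2·u), the numerator is 1569·e^(-5)/32 and the denominator is 3/4.
The region integral divided by the full integral gives P = 0.4405.

P ≈ 0.440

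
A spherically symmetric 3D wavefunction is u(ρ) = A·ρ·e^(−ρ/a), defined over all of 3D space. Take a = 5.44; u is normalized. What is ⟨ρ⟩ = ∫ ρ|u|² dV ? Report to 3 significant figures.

⟨ρ⟩ ≈ 13.6

The expectation value is the |u|²-weighted average of ρ: ∫ ρ|u|² 4πρ² dρ.
Using ∫₀^∞ ρⁿ e^(−αρ) dρ = n!/αⁿ⁺¹, since the A² factors cancel between numerator and denominator, ⟨ρ⟩ = 5·a/2.
Putting a = 5.44 gives 13.60.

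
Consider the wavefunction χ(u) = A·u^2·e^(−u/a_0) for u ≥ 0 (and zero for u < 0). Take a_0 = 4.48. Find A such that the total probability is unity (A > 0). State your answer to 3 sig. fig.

A ≈ 0.0272

Require ∫ |χ|² du = 1 over the whole domain.
The integral (without the A² prefactor) comes out to 3·a_0^5/4.
Hence A² = 1/[3·a_0^5/4].
Plugging in a_0 = 4.48 yields A = 0.02718.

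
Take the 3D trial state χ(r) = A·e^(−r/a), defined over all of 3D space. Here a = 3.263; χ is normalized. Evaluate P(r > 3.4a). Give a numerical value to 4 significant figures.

Integrate the radial probability density 4πr²|χ|² over r > 3.4a.
A² is fixed by ∫₀^∞ 4πr²|χ|² dr = 1, i.e. A² = (π·a^3)^(−1).
Substituting u = r/a, A², 4π and the length scale all cancel in the ratio: P = ∫_{3.4}^{∞} u^2·e^(-2·u) du / ∫_{0}^{∞} u^2·e^(-2·u) du.
Using ∫ u^2·e^(-2·u) du = -(2·u^2 + 2·u + 1)·e^(-2·u)/4, the numerator is 773·e^(-34/5)/100 and the denominator is 1/4.
Taking the ratio yields P = 0.034438.

P ≈ 0.03444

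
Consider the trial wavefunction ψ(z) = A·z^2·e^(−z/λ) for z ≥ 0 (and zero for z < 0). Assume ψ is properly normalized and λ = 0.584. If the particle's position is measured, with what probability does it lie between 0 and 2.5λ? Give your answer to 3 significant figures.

|ψ|² is the probability density, so P = ∫_{0}^{2.5λ} |ψ|² dz.
Since A² = 1/(3·λ^5/4), this is the region integral divided by the full normalization integral.
Substituting u = z/λ, A² and the length scale cancel in the ratio: P = ∫_{0}^{2.5} u^4·e^(-2·u) du / ∫_{0}^{∞} u^4·e^(-2·u) du.
Using ∫ u^4·e^(-2·u) du = -(u^4/2 + u^3 + 3·u^2/2 + 3·u/2 + 3/4)·e^(-2·u), the numerator is 3/4 - 1569·e^(-5)/32 and the denominator is 3/4.
The result is P = 0.5595.

P ≈ 0.560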